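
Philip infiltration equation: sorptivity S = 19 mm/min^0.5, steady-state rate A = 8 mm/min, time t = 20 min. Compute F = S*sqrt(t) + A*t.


F = S*sqrt(t) + A*t
F = 19*sqrt(20) + 8*20
F = 19*4.472136 + 160

244.9706 mm


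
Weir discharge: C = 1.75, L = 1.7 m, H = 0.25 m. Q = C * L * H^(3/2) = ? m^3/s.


Q = C * L * H^(3/2) = 1.75 * 1.7 * 0.25^1.5 = 1.75 * 1.7 * 0.125000

0.3719 m^3/s


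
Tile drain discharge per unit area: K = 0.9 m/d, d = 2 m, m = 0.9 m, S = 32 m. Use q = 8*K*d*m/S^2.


q = 8*K*d*m/S^2
q = 8*0.9*2*0.9/32^2
q = 12.9600 / 1024

0.0127 m/d


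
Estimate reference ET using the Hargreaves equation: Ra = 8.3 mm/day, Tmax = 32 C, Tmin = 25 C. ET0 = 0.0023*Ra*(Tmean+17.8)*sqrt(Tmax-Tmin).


Tmean = (Tmax + Tmin)/2 = (32 + 25)/2 = 28.5
ET0 = 0.0023 * 8.3 * (28.5 + 17.8) * sqrt(32 - 25)
ET0 = 0.0023 * 8.3 * 46.3 * 2.645751

2.3385 mm/day


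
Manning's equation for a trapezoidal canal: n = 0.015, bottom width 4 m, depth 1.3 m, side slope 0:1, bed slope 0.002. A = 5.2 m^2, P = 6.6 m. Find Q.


R = A/P = 5.2/6.6 = 0.787879
Q = (1/0.015) * 5.2 * 0.787879^(2/3) * 0.002^0.5

13.2251 m^3/s


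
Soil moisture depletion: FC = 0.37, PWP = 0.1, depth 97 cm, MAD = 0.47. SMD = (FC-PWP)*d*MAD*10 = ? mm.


SMD = (FC - PWP) * d * MAD * 10
SMD = (0.37 - 0.1) * 97 * 0.47 * 10
SMD = 0.2700 * 97 * 0.47 * 10

123.0930 mm


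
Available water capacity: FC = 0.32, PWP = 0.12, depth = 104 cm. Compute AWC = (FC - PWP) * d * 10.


AWC = (FC - PWP) * d * 10
AWC = (0.32 - 0.12) * 104 * 10
AWC = 0.2000 * 104 * 10

208.0000 mm


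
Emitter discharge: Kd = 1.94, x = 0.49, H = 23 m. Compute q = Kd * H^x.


q = Kd * H^x = 1.94 * 23^0.49 = 1.94 * 4.647792

9.0167 L/h


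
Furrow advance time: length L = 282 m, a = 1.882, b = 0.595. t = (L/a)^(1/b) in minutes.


t = (L/a)^(1/b)
t = (282/1.882)^(1/0.595)
t = 149.840595^(1/0.595)

4534.4033 min


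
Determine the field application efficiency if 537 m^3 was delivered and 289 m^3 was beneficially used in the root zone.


Ea = V_root / V_field * 100 = 289 / 537 * 100 = 53.8175%

53.8175 %


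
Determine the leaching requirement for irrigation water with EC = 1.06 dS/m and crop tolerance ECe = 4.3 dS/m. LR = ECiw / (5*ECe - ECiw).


LR = ECiw / (5*ECe - ECiw)
LR = 1.06 / (5*4.3 - 1.06)
LR = 1.06 / 20.4400

0.0519


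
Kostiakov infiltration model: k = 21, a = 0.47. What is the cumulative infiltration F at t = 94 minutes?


F = k * t^a = 21 * 94^0.47
F = 21 * 8.459995

177.6599 mm


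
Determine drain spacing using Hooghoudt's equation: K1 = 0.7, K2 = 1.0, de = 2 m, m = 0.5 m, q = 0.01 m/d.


S^2 = 8*K2*de*m/q + 4*K1*m^2/q
S^2 = 8*1.0*2*0.5/0.01 + 4*0.7*0.5^2/0.01
S = sqrt(870.0000)

29.4958 m


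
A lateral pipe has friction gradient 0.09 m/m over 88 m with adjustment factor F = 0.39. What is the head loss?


hf = J * L * F = 0.09 * 88 * 0.39 = 3.0888 m

3.0888 m


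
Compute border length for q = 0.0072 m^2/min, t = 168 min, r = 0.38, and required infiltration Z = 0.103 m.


L = q*t/((1+r)*Z)
L = 0.0072*168/((1+0.38)*0.103)
L = 1.2096/0.14214

8.5099 m


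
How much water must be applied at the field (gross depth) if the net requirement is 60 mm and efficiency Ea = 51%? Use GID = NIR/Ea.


Ea = 51% = 0.51
GID = NIR / Ea = 60 / 0.51 = 117.6471 mm

117.6471 mm


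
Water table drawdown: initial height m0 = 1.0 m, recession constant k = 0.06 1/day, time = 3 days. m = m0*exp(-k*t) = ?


m = m0 * exp(-k*t)
m = 1.0 * exp(-0.06 * 3)
m = 1.0 * exp(-0.1800)

0.8353 m


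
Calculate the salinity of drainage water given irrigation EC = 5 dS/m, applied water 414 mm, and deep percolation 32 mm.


EC_dw = EC_iw * D_iw / D_dw
EC_dw = 5 * 414 / 32
EC_dw = 2070 / 32

64.6875 dS/m


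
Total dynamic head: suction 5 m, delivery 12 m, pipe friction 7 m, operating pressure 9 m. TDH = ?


TDH = Hs + Hd + hf + Hp = 5 + 12 + 7 + 9 = 33

33 m


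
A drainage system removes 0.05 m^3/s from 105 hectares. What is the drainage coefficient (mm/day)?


DC = Q * 86400 / (A * 10000) * 1000
DC = 0.05 * 86400 / (105 * 10000) * 1000
DC = 4320000.0000 / 1050000

4.1143 mm/day


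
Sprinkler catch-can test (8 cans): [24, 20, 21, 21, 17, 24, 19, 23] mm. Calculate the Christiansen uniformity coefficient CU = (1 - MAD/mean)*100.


mean = 21.125000 mm
MAD = 1.906250 mm
CU = (1 - 1.906250/21.125000)*100

90.9763 %


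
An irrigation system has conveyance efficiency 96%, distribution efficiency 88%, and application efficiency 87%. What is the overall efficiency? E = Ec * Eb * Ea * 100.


Ec = 0.96, Eb = 0.88, Ea = 0.87
E = 0.96 * 0.88 * 0.87 * 100 = 73.4976%

73.4976 %


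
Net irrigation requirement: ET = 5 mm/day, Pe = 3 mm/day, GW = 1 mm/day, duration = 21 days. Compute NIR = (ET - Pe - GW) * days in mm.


Daily deficit = ET - Pe - GW = 5 - 3 - 1 = 1 mm/day
NIR = 1 * 21 = 21 mm

21.0000 mm


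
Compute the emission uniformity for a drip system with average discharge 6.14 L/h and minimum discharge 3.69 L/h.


EU = (q_min/q_avg)*100 = (3.69/6.14)*100 = 60.0977%

60.0977 %


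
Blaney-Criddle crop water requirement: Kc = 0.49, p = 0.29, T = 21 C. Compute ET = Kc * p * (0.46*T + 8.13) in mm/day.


ET = Kc * p * (0.46*T + 8.13)
ET = 0.49 * 0.29 * (0.46*21 + 8.13)
ET = 0.49 * 0.29 * 17.7900

2.5280 mm/day


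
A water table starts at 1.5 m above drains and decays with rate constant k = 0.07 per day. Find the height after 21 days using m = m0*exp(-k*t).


m = m0 * exp(-k*t)
m = 1.5 * exp(-0.07 * 21)
m = 1.5 * exp(-1.4700)

0.3449 m


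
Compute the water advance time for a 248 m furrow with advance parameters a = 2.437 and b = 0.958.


t = (L/a)^(1/b)
t = (248/2.437)^(1/0.958)
t = 101.764465^(1/0.958)

124.6269 min


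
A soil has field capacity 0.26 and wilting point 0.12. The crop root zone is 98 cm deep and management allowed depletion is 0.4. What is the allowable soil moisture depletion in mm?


SMD = (FC - PWP) * d * MAD * 10
SMD = (0.26 - 0.12) * 98 * 0.4 * 10
SMD = 0.1400 * 98 * 0.4 * 10

54.8800 mm


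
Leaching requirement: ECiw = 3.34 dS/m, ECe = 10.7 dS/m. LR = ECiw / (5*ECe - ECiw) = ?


LR = ECiw / (5*ECe - ECiw)
LR = 3.34 / (5*10.7 - 3.34)
LR = 3.34 / 50.1600

0.0666


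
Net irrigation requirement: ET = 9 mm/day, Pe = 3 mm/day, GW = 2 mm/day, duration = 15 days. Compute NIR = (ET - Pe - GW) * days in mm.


Daily deficit = ET - Pe - GW = 9 - 3 - 2 = 4 mm/day
NIR = 4 * 15 = 60 mm

60.0000 mm


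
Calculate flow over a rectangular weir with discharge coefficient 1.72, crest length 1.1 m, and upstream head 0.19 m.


Q = C * L * H^(3/2) = 1.72 * 1.1 * 0.19^1.5 = 1.72 * 1.1 * 0.082819

0.1567 m^3/s


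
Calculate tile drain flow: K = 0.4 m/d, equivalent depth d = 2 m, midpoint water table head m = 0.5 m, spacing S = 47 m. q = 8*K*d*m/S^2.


q = 8*K*d*m/S^2
q = 8*0.4*2*0.5/47^2
q = 3.2000 / 2209

0.0014 m/d


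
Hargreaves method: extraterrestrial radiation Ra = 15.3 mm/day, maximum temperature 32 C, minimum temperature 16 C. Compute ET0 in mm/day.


Tmean = (Tmax + Tmin)/2 = (32 + 16)/2 = 24.0
ET0 = 0.0023 * 15.3 * (24.0 + 17.8) * sqrt(32 - 16)
ET0 = 0.0023 * 15.3 * 41.8 * 4.000000

5.8838 mm/day


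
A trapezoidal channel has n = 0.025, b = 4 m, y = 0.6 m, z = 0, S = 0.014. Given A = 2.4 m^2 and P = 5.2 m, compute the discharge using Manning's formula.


R = A/P = 2.4/5.2 = 0.461538
Q = (1/0.025) * 2.4 * 0.461538^(2/3) * 0.014^0.5

6.7838 m^3/s


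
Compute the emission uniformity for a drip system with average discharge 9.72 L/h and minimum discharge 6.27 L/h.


EU = (q_min/q_avg)*100 = (6.27/9.72)*100 = 64.5062%

64.5062 %


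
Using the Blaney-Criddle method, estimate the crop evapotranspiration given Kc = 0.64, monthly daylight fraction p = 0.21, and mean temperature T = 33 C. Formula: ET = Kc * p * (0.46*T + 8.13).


ET = Kc * p * (0.46*T + 8.13)
ET = 0.64 * 0.21 * (0.46*33 + 8.13)
ET = 0.64 * 0.21 * 23.3100

3.1329 mm/day


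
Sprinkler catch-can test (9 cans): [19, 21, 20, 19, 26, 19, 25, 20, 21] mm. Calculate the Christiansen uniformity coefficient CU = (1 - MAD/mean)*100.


mean = 21.111111 mm
MAD = 1.950617 mm
CU = (1 - 1.950617/21.111111)*100

90.7602 %


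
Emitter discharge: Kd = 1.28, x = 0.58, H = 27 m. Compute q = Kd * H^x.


q = Kd * H^x = 1.28 * 27^0.58 = 1.28 * 6.763804

8.6577 L/h


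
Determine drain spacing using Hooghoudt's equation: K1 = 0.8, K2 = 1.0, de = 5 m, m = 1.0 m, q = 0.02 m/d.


S^2 = 8*K2*de*m/q + 4*K1*m^2/q
S^2 = 8*1.0*5*1.0/0.02 + 4*0.8*1.0^2/0.02
S = sqrt(2160.0000)

46.4758 m


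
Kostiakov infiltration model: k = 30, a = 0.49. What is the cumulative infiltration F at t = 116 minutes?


F = k * t^a = 30 * 116^0.49
F = 30 * 10.270330

308.1099 mm


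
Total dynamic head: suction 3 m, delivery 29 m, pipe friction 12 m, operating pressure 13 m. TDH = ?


TDH = Hs + Hd + hf + Hp = 3 + 29 + 12 + 13 = 57

57 m


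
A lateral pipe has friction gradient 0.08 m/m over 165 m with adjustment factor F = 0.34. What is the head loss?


hf = J * L * F = 0.08 * 165 * 0.34 = 4.4880 m

4.4880 m


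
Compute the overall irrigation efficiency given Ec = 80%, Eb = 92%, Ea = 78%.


Ec = 0.8, Eb = 0.92, Ea = 0.78
E = 0.8 * 0.92 * 0.78 * 100 = 57.4080%

57.4080 %


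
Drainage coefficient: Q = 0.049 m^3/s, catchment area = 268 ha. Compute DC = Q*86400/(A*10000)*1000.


DC = Q * 86400 / (A * 10000) * 1000
DC = 0.049 * 86400 / (268 * 10000) * 1000
DC = 4233600.0000 / 2680000

1.5797 mm/day


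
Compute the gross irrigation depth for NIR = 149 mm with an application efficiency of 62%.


Ea = 62% = 0.62
GID = NIR / Ea = 149 / 0.62 = 240.3226 mm

240.3226 mm


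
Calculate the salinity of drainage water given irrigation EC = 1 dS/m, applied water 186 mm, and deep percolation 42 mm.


EC_dw = EC_iw * D_iw / D_dw
EC_dw = 1 * 186 / 42
EC_dw = 186 / 42

4.4286 dS/m


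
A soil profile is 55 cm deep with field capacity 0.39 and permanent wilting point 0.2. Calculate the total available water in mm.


AWC = (FC - PWP) * d * 10
AWC = (0.39 - 0.2) * 55 * 10
AWC = 0.1900 * 55 * 10

104.5000 mm


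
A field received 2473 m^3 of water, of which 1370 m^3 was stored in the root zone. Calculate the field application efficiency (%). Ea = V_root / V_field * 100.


Ea = V_root / V_field * 100 = 1370 / 2473 * 100 = 55.3983%

55.3983 %


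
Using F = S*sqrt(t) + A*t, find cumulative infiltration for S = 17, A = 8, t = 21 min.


F = S*sqrt(t) + A*t
F = 17*sqrt(21) + 8*21
F = 17*4.582576 + 168

245.9038 mm


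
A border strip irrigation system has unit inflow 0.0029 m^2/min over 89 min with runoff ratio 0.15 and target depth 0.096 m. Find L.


L = q*t/((1+r)*Z)
L = 0.0029*89/((1+0.15)*0.096)
L = 0.2581/0.1104

2.3379 m


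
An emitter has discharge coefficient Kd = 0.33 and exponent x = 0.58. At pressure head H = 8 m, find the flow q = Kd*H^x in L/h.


q = Kd * H^x = 0.33 * 8^0.58 = 0.33 * 3.340352

1.1023 L/h


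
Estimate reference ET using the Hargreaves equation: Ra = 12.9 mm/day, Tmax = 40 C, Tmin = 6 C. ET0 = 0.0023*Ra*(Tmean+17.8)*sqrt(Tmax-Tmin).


Tmean = (Tmax + Tmin)/2 = (40 + 6)/2 = 23.0
ET0 = 0.0023 * 12.9 * (23.0 + 17.8) * sqrt(40 - 6)
ET0 = 0.0023 * 12.9 * 40.8 * 5.830952

7.0586 mm/day


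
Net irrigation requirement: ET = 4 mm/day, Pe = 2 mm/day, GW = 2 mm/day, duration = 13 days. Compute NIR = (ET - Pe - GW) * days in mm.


Daily deficit = ET - Pe - GW = 4 - 2 - 2 = 0 mm/day
NIR = 0 * 13 = 0 mm

0 mm


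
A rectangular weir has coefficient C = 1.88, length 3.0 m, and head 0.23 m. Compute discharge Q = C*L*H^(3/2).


Q = C * L * H^(3/2) = 1.88 * 3.0 * 0.23^1.5 = 1.88 * 3.0 * 0.110304

0.6221 m^3/s


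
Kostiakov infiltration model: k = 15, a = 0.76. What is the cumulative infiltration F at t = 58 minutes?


F = k * t^a = 15 * 58^0.76
F = 15 * 21.887959

328.3194 mm


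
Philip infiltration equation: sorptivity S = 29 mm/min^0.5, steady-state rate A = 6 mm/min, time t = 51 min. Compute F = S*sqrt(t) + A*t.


F = S*sqrt(t) + A*t
F = 29*sqrt(51) + 6*51
F = 29*7.141428 + 306

513.1014 mm


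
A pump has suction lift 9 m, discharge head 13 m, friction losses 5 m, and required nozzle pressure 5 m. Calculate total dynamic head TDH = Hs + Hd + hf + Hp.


TDH = Hs + Hd + hf + Hp = 9 + 13 + 5 + 5 = 32

32 m


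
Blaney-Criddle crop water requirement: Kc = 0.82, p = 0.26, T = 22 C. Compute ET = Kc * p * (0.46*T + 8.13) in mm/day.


ET = Kc * p * (0.46*T + 8.13)
ET = 0.82 * 0.26 * (0.46*22 + 8.13)
ET = 0.82 * 0.26 * 18.2500

3.8909 mm/day


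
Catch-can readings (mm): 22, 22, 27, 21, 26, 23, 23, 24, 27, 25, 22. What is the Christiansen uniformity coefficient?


mean = 23.818182 mm
MAD = 1.801653 mm
CU = (1 - 1.801653/23.818182)*100

92.4358 %


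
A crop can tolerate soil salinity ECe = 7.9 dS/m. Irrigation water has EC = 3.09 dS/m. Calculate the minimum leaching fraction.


LR = ECiw / (5*ECe - ECiw)
LR = 3.09 / (5*7.9 - 3.09)
LR = 3.09 / 36.4100

0.0849


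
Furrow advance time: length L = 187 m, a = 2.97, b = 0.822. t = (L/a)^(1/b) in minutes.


t = (L/a)^(1/b)
t = (187/2.97)^(1/0.822)
t = 62.962963^(1/0.822)

154.4074 min


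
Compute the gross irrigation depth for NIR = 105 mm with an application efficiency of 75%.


Ea = 75% = 0.75
GID = NIR / Ea = 105 / 0.75 = 140.0000 mm

140.0000 mm


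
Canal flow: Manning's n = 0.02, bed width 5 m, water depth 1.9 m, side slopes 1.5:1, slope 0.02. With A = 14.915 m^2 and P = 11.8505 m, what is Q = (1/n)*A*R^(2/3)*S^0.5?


R = A/P = 14.915/11.8505 = 1.258597
Q = (1/0.02) * 14.915 * 1.258597^(2/3) * 0.02^0.5

122.9417 m^3/s


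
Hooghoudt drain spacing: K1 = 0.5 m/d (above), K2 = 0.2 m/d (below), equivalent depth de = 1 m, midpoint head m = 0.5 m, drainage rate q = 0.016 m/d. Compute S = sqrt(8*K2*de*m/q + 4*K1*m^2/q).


S^2 = 8*K2*de*m/q + 4*K1*m^2/q
S^2 = 8*0.2*1*0.5/0.016 + 4*0.5*0.5^2/0.016
S = sqrt(81.2500)

9.0139 m


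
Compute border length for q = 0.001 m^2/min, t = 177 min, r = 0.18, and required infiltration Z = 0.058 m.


L = q*t/((1+r)*Z)
L = 0.001*177/((1+0.18)*0.058)
L = 0.177/0.06844

2.5862 m


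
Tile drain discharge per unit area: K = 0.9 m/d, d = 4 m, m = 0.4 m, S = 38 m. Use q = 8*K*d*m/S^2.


q = 8*K*d*m/S^2
q = 8*0.9*4*0.4/38^2
q = 11.5200 / 1444

0.0080 m/d


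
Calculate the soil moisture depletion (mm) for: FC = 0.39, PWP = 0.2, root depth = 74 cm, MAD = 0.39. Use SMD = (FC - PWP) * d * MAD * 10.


SMD = (FC - PWP) * d * MAD * 10
SMD = (0.39 - 0.2) * 74 * 0.39 * 10
SMD = 0.1900 * 74 * 0.39 * 10

54.8340 mm


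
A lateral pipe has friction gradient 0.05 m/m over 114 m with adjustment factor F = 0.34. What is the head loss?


hf = J * L * F = 0.05 * 114 * 0.34 = 1.9380 m

1.9380 m


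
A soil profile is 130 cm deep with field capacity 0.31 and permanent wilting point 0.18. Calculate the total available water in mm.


AWC = (FC - PWP) * d * 10
AWC = (0.31 - 0.18) * 130 * 10
AWC = 0.1300 * 130 * 10

169.0000 mm


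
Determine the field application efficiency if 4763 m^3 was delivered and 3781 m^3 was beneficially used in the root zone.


Ea = V_root / V_field * 100 = 3781 / 4763 * 100 = 79.3827%

79.3827 %


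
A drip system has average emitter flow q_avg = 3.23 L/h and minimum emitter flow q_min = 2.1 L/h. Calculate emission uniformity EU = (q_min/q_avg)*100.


EU = (q_min/q_avg)*100 = (2.1/3.23)*100 = 65.0155%

65.0155 %


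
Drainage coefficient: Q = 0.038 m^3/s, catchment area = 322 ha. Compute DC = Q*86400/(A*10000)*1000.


DC = Q * 86400 / (A * 10000) * 1000
DC = 0.038 * 86400 / (322 * 10000) * 1000
DC = 3283200.0000 / 3220000

1.0196 mm/day


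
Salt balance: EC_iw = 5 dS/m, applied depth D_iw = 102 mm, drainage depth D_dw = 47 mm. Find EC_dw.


EC_dw = EC_iw * D_iw / D_dw
EC_dw = 5 * 102 / 47
EC_dw = 510 / 47

10.8511 dS/m


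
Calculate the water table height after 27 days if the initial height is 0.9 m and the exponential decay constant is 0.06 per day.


m = m0 * exp(-k*t)
m = 0.9 * exp(-0.06 * 27)
m = 0.9 * exp(-1.6200)

0.1781 m


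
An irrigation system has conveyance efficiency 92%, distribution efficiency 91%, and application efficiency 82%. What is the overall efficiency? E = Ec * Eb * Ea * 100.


Ec = 0.92, Eb = 0.91, Ea = 0.82
E = 0.92 * 0.91 * 0.82 * 100 = 68.6504%

68.6504 %


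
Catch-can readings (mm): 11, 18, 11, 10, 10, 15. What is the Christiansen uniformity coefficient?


mean = 12.500000 mm
MAD = 2.666667 mm
CU = (1 - 2.666667/12.500000)*100

78.6667 %


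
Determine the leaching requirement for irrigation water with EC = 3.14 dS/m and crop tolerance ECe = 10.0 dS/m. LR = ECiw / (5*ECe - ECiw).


LR = ECiw / (5*ECe - ECiw)
LR = 3.14 / (5*10.0 - 3.14)
LR = 3.14 / 46.8600

0.0670


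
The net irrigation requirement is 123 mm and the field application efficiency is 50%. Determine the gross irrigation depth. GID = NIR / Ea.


Ea = 50% = 0.5
GID = NIR / Ea = 123 / 0.5 = 246.0000 mm

246.0000 mm


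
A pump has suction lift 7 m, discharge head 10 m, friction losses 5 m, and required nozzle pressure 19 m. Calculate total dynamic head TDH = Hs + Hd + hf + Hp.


TDH = Hs + Hd + hf + Hp = 7 + 10 + 5 + 19 = 41

41 m


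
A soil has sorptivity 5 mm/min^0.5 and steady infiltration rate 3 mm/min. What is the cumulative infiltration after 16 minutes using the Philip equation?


F = S*sqrt(t) + A*t
F = 5*sqrt(16) + 3*16
F = 5*4.000000 + 48

68.0000 mm


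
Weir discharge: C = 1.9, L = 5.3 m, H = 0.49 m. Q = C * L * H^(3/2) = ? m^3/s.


Q = C * L * H^(3/2) = 1.9 * 5.3 * 0.49^1.5 = 1.9 * 5.3 * 0.343000

3.4540 m^3/s


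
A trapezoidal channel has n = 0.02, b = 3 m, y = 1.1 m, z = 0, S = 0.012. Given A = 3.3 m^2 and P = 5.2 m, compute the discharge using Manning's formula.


R = A/P = 3.3/5.2 = 0.634615
Q = (1/0.02) * 3.3 * 0.634615^(2/3) * 0.012^0.5

13.3480 m^3/s


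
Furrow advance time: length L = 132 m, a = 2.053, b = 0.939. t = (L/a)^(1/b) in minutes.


t = (L/a)^(1/b)
t = (132/2.053)^(1/0.939)
t = 64.296152^(1/0.939)

84.2655 min


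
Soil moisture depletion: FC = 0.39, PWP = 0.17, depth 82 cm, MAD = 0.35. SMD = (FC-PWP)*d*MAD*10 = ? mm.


SMD = (FC - PWP) * d * MAD * 10
SMD = (0.39 - 0.17) * 82 * 0.35 * 10
SMD = 0.2200 * 82 * 0.35 * 10

63.1400 mm


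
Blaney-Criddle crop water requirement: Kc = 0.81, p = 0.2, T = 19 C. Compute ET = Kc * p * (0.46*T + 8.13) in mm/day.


ET = Kc * p * (0.46*T + 8.13)
ET = 0.81 * 0.2 * (0.46*19 + 8.13)
ET = 0.81 * 0.2 * 16.8700

2.7329 mm/day


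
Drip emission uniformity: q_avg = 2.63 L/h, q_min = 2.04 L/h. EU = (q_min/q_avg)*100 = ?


EU = (q_min/q_avg)*100 = (2.04/2.63)*100 = 77.5665%

77.5665 %


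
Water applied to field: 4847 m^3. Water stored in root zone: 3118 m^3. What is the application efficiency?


Ea = V_root / V_field * 100 = 3118 / 4847 * 100 = 64.3285%

64.3285 %


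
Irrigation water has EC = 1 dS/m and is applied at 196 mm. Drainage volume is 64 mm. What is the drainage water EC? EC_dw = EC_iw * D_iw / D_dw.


EC_dw = EC_iw * D_iw / D_dw
EC_dw = 1 * 196 / 64
EC_dw = 196 / 64

3.0625 dS/m


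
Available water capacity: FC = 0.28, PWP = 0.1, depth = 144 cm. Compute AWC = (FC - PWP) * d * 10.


AWC = (FC - PWP) * d * 10
AWC = (0.28 - 0.1) * 144 * 10
AWC = 0.1800 * 144 * 10

259.2000 mm


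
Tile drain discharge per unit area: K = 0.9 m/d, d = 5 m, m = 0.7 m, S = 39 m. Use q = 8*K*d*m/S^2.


q = 8*K*d*m/S^2
q = 8*0.9*5*0.7/39^2
q = 25.2000 / 1521

0.0166 m/d


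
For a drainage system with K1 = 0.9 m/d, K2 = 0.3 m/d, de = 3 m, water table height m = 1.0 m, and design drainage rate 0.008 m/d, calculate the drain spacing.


S^2 = 8*K2*de*m/q + 4*K1*m^2/q
S^2 = 8*0.3*3*1.0/0.008 + 4*0.9*1.0^2/0.008
S = sqrt(1350.0000)

36.7423 m


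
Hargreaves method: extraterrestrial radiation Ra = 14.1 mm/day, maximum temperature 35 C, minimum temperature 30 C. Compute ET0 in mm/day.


Tmean = (Tmax + Tmin)/2 = (35 + 30)/2 = 32.5
ET0 = 0.0023 * 14.1 * (32.5 + 17.8) * sqrt(35 - 30)
ET0 = 0.0023 * 14.1 * 50.3 * 2.236068

3.6475 mm/day


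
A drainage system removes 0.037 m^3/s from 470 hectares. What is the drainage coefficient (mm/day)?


DC = Q * 86400 / (A * 10000) * 1000
DC = 0.037 * 86400 / (470 * 10000) * 1000
DC = 3196800.0000 / 4700000

0.6802 mm/day


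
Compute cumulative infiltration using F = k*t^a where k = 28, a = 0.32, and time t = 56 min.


F = k * t^a = 28 * 56^0.32
F = 28 * 3.625936

101.5262 mm


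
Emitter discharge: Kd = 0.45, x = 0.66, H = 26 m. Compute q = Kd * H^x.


q = Kd * H^x = 0.45 * 26^0.66 = 0.45 * 8.587810

3.8645 L/h


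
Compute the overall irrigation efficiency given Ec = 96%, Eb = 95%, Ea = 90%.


Ec = 0.96, Eb = 0.95, Ea = 0.9
E = 0.96 * 0.95 * 0.9 * 100 = 82.0800%

82.0800 %


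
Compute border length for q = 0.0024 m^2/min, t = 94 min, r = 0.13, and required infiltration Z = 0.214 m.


L = q*t/((1+r)*Z)
L = 0.0024*94/((1+0.13)*0.214)
L = 0.2256/0.24182

0.9329 m


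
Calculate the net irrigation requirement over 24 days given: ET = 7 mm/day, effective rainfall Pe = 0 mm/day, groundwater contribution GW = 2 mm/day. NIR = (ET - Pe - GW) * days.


Daily deficit = ET - Pe - GW = 7 - 0 - 2 = 5 mm/day
NIR = 5 * 24 = 120 mm

120.0000 mm


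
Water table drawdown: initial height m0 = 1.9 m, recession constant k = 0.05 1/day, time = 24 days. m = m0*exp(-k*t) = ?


m = m0 * exp(-k*t)
m = 1.9 * exp(-0.05 * 24)
m = 1.9 * exp(-1.2000)

0.5723 m


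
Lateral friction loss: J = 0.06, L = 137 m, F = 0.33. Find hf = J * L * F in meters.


hf = J * L * F = 0.06 * 137 * 0.33 = 2.7126 m

2.7126 m


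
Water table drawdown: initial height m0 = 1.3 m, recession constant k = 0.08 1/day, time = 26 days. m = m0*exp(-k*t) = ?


m = m0 * exp(-k*t)
m = 1.3 * exp(-0.08 * 26)
m = 1.3 * exp(-2.0800)

0.1624 m


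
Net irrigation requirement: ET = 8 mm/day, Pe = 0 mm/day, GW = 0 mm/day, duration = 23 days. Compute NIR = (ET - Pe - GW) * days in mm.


Daily deficit = ET - Pe - GW = 8 - 0 - 0 = 8 mm/day
NIR = 8 * 23 = 184 mm

184.0000 mm


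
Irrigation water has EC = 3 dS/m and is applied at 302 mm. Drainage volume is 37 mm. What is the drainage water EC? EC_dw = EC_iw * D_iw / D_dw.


EC_dw = EC_iw * D_iw / D_dw
EC_dw = 3 * 302 / 37
EC_dw = 906 / 37

24.4865 dS/m


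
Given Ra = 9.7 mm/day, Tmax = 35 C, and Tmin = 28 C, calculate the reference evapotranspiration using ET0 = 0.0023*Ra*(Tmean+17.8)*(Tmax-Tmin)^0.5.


Tmean = (Tmax + Tmin)/2 = (35 + 28)/2 = 31.5
ET0 = 0.0023 * 9.7 * (31.5 + 17.8) * sqrt(35 - 28)
ET0 = 0.0023 * 9.7 * 49.3 * 2.645751

2.9100 mm/day


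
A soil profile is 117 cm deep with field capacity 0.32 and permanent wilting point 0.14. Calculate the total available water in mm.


AWC = (FC - PWP) * d * 10
AWC = (0.32 - 0.14) * 117 * 10
AWC = 0.1800 * 117 * 10

210.6000 mm


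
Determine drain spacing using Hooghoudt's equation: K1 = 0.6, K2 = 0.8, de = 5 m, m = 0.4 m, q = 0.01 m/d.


S^2 = 8*K2*de*m/q + 4*K1*m^2/q
S^2 = 8*0.8*5*0.4/0.01 + 4*0.6*0.4^2/0.01
S = sqrt(1318.4000)

36.3098 m


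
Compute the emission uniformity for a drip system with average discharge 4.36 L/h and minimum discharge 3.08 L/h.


EU = (q_min/q_avg)*100 = (3.08/4.36)*100 = 70.6422%

70.6422 %


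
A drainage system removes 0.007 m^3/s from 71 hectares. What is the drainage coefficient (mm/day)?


DC = Q * 86400 / (A * 10000) * 1000
DC = 0.007 * 86400 / (71 * 10000) * 1000
DC = 604800.0000 / 710000

0.8518 mm/day


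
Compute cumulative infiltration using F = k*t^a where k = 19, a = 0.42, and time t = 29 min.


F = k * t^a = 19 * 29^0.42
F = 19 * 4.113459

78.1557 mm


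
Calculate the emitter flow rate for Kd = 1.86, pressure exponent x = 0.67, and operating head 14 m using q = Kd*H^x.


q = Kd * H^x = 1.86 * 14^0.67 = 1.86 * 5.860110

10.8998 L/h


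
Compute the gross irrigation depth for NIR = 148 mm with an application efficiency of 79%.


Ea = 79% = 0.79
GID = NIR / Ea = 148 / 0.79 = 187.3418 mm

187.3418 mm


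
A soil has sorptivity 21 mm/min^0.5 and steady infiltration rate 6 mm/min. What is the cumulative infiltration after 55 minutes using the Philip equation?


F = S*sqrt(t) + A*t
F = 21*sqrt(55) + 6*55
F = 21*7.416198 + 330

485.7402 mm


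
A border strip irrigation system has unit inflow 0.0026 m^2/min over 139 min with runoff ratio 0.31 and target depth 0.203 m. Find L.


L = q*t/((1+r)*Z)
L = 0.0026*139/((1+0.31)*0.203)
L = 0.3614/0.26593

1.3590 m


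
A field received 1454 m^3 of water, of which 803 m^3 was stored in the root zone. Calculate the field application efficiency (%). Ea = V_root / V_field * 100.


Ea = V_root / V_field * 100 = 803 / 1454 * 100 = 55.2270%

55.2270 %


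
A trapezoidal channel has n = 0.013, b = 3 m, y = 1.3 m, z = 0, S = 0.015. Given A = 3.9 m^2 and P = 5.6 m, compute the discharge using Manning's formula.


R = A/P = 3.9/5.6 = 0.696429
Q = (1/0.013) * 3.9 * 0.696429^(2/3) * 0.015^0.5

28.8681 m^3/s


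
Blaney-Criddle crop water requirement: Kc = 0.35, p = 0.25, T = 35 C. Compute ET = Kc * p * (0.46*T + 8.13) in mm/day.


ET = Kc * p * (0.46*T + 8.13)
ET = 0.35 * 0.25 * (0.46*35 + 8.13)
ET = 0.35 * 0.25 * 24.2300

2.1201 mm/day


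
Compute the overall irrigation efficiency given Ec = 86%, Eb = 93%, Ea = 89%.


Ec = 0.86, Eb = 0.93, Ea = 0.89
E = 0.86 * 0.93 * 0.89 * 100 = 71.1822%

71.1822 %


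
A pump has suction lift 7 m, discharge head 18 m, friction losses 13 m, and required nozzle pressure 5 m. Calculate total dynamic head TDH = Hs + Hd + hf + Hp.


TDH = Hs + Hd + hf + Hp = 7 + 18 + 13 + 5 = 43

43 m


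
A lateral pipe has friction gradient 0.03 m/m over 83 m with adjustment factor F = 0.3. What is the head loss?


hf = J * L * F = 0.03 * 83 * 0.3 = 0.7470 m

0.7470 m


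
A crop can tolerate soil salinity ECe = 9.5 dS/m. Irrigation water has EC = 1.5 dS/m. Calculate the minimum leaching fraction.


LR = ECiw / (5*ECe - ECiw)
LR = 1.5 / (5*9.5 - 1.5)
LR = 1.5 / 46.0000

0.0326


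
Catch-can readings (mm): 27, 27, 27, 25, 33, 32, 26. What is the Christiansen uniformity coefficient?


mean = 28.142857 mm
MAD = 2.489796 mm
CU = (1 - 2.489796/28.142857)*100

91.1530 %


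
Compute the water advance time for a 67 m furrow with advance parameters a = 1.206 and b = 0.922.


t = (L/a)^(1/b)
t = (67/1.206)^(1/0.922)
t = 55.555556^(1/0.922)

78.0421 min


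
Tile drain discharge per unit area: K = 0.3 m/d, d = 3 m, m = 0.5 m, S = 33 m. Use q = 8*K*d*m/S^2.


q = 8*K*d*m/S^2
q = 8*0.3*3*0.5/33^2
q = 3.6000 / 1089

0.0033 m/d


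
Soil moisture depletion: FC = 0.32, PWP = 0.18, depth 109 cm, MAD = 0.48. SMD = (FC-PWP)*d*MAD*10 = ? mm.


SMD = (FC - PWP) * d * MAD * 10
SMD = (0.32 - 0.18) * 109 * 0.48 * 10
SMD = 0.1400 * 109 * 0.48 * 10

73.2480 mm


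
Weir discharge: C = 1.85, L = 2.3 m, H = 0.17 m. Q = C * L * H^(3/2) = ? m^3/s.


Q = C * L * H^(3/2) = 1.85 * 2.3 * 0.17^1.5 = 1.85 * 2.3 * 0.070093

0.2982 m^3/s


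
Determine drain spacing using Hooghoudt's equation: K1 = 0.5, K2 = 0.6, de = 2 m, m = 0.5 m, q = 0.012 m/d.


S^2 = 8*K2*de*m/q + 4*K1*m^2/q
S^2 = 8*0.6*2*0.5/0.012 + 4*0.5*0.5^2/0.012
S = sqrt(441.6667)

21.0159 m


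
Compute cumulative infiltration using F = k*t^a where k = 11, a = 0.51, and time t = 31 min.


F = k * t^a = 11 * 31^0.51
F = 11 * 5.762281

63.3851 mm


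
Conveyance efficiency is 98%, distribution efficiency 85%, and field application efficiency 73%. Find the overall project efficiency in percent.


Ec = 0.98, Eb = 0.85, Ea = 0.73
E = 0.98 * 0.85 * 0.73 * 100 = 60.8090%

60.8090 %


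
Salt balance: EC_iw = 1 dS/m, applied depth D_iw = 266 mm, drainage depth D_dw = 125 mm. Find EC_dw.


EC_dw = EC_iw * D_iw / D_dw
EC_dw = 1 * 266 / 125
EC_dw = 266 / 125

2.1280 dS/m


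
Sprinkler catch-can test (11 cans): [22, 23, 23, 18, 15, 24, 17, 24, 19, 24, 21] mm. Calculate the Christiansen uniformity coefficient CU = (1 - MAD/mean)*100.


mean = 20.909091 mm
MAD = 2.661157 mm
CU = (1 - 2.661157/20.909091)*100

87.2727 %


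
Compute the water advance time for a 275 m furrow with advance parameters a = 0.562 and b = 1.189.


t = (L/a)^(1/b)
t = (275/0.562)^(1/1.189)
t = 489.323843^(1/1.189)

182.8378 min


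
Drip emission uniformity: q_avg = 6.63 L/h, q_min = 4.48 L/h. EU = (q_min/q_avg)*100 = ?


EU = (q_min/q_avg)*100 = (4.48/6.63)*100 = 67.5716%

67.5716 %


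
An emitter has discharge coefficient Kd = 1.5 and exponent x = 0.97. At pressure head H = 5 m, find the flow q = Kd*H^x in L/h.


q = Kd * H^x = 1.5 * 5^0.97 = 1.5 * 4.764320

7.1465 L/h


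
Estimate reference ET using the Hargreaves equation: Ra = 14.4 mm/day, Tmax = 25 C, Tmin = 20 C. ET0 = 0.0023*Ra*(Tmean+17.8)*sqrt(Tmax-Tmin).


Tmean = (Tmax + Tmin)/2 = (25 + 20)/2 = 22.5
ET0 = 0.0023 * 14.4 * (22.5 + 17.8) * sqrt(25 - 20)
ET0 = 0.0023 * 14.4 * 40.3 * 2.236068

2.9846 mm/day


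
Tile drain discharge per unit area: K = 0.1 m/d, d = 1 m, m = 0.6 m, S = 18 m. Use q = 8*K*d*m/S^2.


q = 8*K*d*m/S^2
q = 8*0.1*1*0.6/18^2
q = 0.4800 / 324

0.0015 m/d


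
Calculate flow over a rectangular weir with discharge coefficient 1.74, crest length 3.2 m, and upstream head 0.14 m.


Q = C * L * H^(3/2) = 1.74 * 3.2 * 0.14^1.5 = 1.74 * 3.2 * 0.052383

0.2917 m^3/s


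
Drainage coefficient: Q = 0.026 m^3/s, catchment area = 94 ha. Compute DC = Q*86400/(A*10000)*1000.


DC = Q * 86400 / (A * 10000) * 1000
DC = 0.026 * 86400 / (94 * 10000) * 1000
DC = 2246400.0000 / 940000

2.3898 mm/day


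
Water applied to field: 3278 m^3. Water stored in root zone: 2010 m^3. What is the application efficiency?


Ea = V_root / V_field * 100 = 2010 / 3278 * 100 = 61.3179%

61.3179 %


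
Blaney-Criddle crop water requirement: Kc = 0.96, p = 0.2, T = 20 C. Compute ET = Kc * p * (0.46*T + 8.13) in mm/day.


ET = Kc * p * (0.46*T + 8.13)
ET = 0.96 * 0.2 * (0.46*20 + 8.13)
ET = 0.96 * 0.2 * 17.3300

3.3274 mm/day


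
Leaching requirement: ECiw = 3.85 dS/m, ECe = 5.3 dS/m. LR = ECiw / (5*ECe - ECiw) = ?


LR = ECiw / (5*ECe - ECiw)
LR = 3.85 / (5*5.3 - 3.85)
LR = 3.85 / 22.6500

0.1700


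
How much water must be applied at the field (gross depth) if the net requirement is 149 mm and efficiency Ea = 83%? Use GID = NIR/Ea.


Ea = 83% = 0.83
GID = NIR / Ea = 149 / 0.83 = 179.5181 mm

179.5181 mm


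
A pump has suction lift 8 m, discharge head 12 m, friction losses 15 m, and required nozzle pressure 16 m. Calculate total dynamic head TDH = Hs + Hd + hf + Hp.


TDH = Hs + Hd + hf + Hp = 8 + 12 + 15 + 16 = 51

51 m


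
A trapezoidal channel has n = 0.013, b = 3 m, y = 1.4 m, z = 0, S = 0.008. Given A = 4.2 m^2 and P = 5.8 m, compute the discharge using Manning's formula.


R = A/P = 4.2/5.8 = 0.724138
Q = (1/0.013) * 4.2 * 0.724138^(2/3) * 0.008^0.5

23.3023 m^3/s


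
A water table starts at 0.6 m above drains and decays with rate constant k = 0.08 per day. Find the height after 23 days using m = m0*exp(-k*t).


m = m0 * exp(-k*t)
m = 0.6 * exp(-0.08 * 23)
m = 0.6 * exp(-1.8400)

0.0953 m


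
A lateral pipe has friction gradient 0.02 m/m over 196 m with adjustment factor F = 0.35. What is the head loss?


hf = J * L * F = 0.02 * 196 * 0.35 = 1.3720 m

1.3720 m


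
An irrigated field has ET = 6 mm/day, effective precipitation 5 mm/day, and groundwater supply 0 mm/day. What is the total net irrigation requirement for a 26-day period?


Daily deficit = ET - Pe - GW = 6 - 5 - 0 = 1 mm/day
NIR = 1 * 26 = 26 mm

26.0000 mm


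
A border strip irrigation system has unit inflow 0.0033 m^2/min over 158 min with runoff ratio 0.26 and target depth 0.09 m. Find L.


L = q*t/((1+r)*Z)
L = 0.0033*158/((1+0.26)*0.09)
L = 0.5214/0.1134

4.5979 m


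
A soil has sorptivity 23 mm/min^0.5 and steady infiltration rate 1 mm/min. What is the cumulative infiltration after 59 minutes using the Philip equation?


F = S*sqrt(t) + A*t
F = 23*sqrt(59) + 1*59
F = 23*7.681146 + 59

235.6664 mm


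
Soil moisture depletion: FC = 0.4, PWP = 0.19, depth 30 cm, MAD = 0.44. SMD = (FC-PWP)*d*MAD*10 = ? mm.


SMD = (FC - PWP) * d * MAD * 10
SMD = (0.4 - 0.19) * 30 * 0.44 * 10
SMD = 0.2100 * 30 * 0.44 * 10

27.7200 mm


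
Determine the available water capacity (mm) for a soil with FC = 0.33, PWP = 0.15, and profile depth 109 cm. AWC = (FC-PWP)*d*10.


AWC = (FC - PWP) * d * 10
AWC = (0.33 - 0.15) * 109 * 10
AWC = 0.1800 * 109 * 10

196.2000 mm


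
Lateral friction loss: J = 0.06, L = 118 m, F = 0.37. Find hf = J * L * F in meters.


hf = J * L * F = 0.06 * 118 * 0.37 = 2.6196 m

2.6196 m


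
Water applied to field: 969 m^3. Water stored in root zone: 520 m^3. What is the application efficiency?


Ea = V_root / V_field * 100 = 520 / 969 * 100 = 53.6636%

53.6636 %


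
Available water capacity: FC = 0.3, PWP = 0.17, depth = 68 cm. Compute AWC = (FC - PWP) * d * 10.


AWC = (FC - PWP) * d * 10
AWC = (0.3 - 0.17) * 68 * 10
AWC = 0.1300 * 68 * 10

88.4000 mm


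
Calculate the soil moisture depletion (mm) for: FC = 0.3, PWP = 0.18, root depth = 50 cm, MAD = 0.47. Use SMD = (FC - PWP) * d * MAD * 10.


SMD = (FC - PWP) * d * MAD * 10
SMD = (0.3 - 0.18) * 50 * 0.47 * 10
SMD = 0.1200 * 50 * 0.47 * 10

28.2000 mm


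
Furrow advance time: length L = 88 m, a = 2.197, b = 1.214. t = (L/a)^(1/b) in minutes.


t = (L/a)^(1/b)
t = (88/2.197)^(1/1.214)
t = 40.054620^(1/1.214)

20.8998 min


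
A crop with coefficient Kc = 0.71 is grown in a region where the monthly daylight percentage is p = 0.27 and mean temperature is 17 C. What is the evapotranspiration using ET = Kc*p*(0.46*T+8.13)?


ET = Kc * p * (0.46*T + 8.13)
ET = 0.71 * 0.27 * (0.46*17 + 8.13)
ET = 0.71 * 0.27 * 15.9500

3.0576 mm/day


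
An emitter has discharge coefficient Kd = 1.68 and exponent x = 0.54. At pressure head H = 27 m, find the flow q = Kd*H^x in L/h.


q = Kd * H^x = 1.68 * 27^0.54 = 1.68 * 5.928385

9.9597 L/h


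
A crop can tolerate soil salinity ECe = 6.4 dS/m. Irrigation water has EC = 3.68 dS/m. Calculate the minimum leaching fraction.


LR = ECiw / (5*ECe - ECiw)
LR = 3.68 / (5*6.4 - 3.68)
LR = 3.68 / 28.3200

0.1299


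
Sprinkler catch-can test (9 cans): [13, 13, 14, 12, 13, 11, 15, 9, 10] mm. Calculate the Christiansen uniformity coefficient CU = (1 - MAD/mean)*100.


mean = 12.222222 mm
MAD = 1.530864 mm
CU = (1 - 1.530864/12.222222)*100

87.4747 %


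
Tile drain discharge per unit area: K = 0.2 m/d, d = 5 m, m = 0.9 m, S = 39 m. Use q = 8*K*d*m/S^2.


q = 8*K*d*m/S^2
q = 8*0.2*5*0.9/39^2
q = 7.2000 / 1521

0.0047 m/d


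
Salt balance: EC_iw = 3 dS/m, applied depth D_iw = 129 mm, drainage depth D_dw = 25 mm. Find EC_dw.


EC_dw = EC_iw * D_iw / D_dw
EC_dw = 3 * 129 / 25
EC_dw = 387 / 25

15.4800 dS/m


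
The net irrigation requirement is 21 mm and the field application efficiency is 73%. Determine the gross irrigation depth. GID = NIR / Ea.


Ea = 73% = 0.73
GID = NIR / Ea = 21 / 0.73 = 28.7671 mm

28.7671 mm


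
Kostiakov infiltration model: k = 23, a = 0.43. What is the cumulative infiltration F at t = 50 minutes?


F = k * t^a = 23 * 50^0.43
F = 23 * 5.377211

123.6759 mm


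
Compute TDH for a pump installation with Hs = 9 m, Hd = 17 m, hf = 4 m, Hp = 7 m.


TDH = Hs + Hd + hf + Hp = 9 + 17 + 4 + 7 = 37

37 m


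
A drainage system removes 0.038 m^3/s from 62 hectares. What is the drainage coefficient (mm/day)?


DC = Q * 86400 / (A * 10000) * 1000
DC = 0.038 * 86400 / (62 * 10000) * 1000
DC = 3283200.0000 / 620000

5.2955 mm/day


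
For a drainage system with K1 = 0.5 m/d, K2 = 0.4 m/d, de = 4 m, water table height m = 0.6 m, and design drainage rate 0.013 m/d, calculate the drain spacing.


S^2 = 8*K2*de*m/q + 4*K1*m^2/q
S^2 = 8*0.4*4*0.6/0.013 + 4*0.5*0.6^2/0.013
S = sqrt(646.1538)

25.4196 m


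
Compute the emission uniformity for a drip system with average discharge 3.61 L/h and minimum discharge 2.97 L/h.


EU = (q_min/q_avg)*100 = (2.97/3.61)*100 = 82.2715%

82.2715 %


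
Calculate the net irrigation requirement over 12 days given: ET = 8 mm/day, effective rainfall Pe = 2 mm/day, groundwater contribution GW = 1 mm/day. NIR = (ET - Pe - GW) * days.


Daily deficit = ET - Pe - GW = 8 - 2 - 1 = 5 mm/day
NIR = 5 * 12 = 60 mm

60.0000 mm


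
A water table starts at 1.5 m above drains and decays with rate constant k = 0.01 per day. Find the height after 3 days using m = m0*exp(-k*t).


m = m0 * exp(-k*t)
m = 1.5 * exp(-0.01 * 3)
m = 1.5 * exp(-0.0300)

1.4557 m


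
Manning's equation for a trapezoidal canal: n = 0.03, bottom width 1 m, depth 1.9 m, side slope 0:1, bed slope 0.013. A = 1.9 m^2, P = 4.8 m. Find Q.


R = A/P = 1.9/4.8 = 0.395833
Q = (1/0.03) * 1.9 * 0.395833^(2/3) * 0.013^0.5

3.8929 m^3/s


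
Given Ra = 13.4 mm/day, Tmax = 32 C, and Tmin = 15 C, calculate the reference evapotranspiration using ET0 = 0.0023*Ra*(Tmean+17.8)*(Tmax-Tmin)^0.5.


Tmean = (Tmax + Tmin)/2 = (32 + 15)/2 = 23.5
ET0 = 0.0023 * 13.4 * (23.5 + 17.8) * sqrt(32 - 15)
ET0 = 0.0023 * 13.4 * 41.3 * 4.123106

5.2482 mm/day


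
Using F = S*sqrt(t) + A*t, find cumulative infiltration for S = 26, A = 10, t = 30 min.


F = S*sqrt(t) + A*t
F = 26*sqrt(30) + 10*30
F = 26*5.477226 + 300

442.4079 mm


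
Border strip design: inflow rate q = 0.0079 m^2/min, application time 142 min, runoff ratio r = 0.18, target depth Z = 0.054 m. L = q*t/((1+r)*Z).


L = q*t/((1+r)*Z)
L = 0.0079*142/((1+0.18)*0.054)
L = 1.1218/0.06372

17.6051 m


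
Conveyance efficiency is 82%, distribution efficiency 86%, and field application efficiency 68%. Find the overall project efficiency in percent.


Ec = 0.82, Eb = 0.86, Ea = 0.68
E = 0.82 * 0.86 * 0.68 * 100 = 47.9536%

47.9536 %


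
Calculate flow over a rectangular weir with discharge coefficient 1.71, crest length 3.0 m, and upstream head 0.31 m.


Q = C * L * H^(3/2) = 1.71 * 3.0 * 0.31^1.5 = 1.71 * 3.0 * 0.172601

0.8854 m^3/s


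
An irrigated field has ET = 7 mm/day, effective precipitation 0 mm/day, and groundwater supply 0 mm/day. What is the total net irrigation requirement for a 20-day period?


Daily deficit = ET - Pe - GW = 7 - 0 - 0 = 7 mm/day
NIR = 7 * 20 = 140 mm

140.0000 mm


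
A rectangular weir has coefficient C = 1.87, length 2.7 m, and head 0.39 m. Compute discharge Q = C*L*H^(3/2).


Q = C * L * H^(3/2) = 1.87 * 2.7 * 0.39^1.5 = 1.87 * 2.7 * 0.243555

1.2297 m^3/s


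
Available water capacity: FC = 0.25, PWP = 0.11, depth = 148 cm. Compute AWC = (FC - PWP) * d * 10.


AWC = (FC - PWP) * d * 10
AWC = (0.25 - 0.11) * 148 * 10
AWC = 0.1400 * 148 * 10

207.2000 mm


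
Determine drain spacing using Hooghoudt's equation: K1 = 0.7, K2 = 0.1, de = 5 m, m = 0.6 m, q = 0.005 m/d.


S^2 = 8*K2*de*m/q + 4*K1*m^2/q
S^2 = 8*0.1*5*0.6/0.005 + 4*0.7*0.6^2/0.005
S = sqrt(681.6000)

26.1075 m


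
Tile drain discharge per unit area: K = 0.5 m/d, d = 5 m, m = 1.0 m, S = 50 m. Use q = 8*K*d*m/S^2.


q = 8*K*d*m/S^2
q = 8*0.5*5*1.0/50^2
q = 20.0000 / 2500

0.0080 m/d


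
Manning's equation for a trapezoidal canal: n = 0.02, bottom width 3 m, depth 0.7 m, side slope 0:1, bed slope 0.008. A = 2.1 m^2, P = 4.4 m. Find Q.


R = A/P = 2.1/4.4 = 0.477273
Q = (1/0.02) * 2.1 * 0.477273^(2/3) * 0.008^0.5

5.7356 m^3/s


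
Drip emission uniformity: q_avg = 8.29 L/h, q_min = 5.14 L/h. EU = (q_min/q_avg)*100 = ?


EU = (q_min/q_avg)*100 = (5.14/8.29)*100 = 62.0024%

62.0024 %


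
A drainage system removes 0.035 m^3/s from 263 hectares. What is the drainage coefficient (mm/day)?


DC = Q * 86400 / (A * 10000) * 1000
DC = 0.035 * 86400 / (263 * 10000) * 1000
DC = 3024000.0000 / 2630000

1.1498 mm/day
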